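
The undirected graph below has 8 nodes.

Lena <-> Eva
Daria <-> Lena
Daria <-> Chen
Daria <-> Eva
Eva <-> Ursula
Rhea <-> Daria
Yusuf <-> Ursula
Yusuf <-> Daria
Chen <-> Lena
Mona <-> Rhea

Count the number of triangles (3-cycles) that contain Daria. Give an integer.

2

Daria's neighbors: Chen, Eva, Lena, Rhea, and Yusuf.
Neighbor pairs that are themselves tied: Daria–Chen–Lena; Daria–Eva–Lena. Each forms one triangle with Daria, for 2 in total.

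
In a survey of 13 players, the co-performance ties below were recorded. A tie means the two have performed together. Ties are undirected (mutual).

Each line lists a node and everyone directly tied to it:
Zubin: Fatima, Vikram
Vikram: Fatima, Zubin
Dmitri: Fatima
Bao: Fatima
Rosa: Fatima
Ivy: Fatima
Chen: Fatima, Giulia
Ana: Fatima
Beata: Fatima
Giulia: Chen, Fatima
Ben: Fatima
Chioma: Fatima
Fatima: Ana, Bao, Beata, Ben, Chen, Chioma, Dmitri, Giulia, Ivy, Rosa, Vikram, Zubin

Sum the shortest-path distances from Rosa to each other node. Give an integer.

23

Distances from Rosa: Ana:2, Bao:2, Beata:2, Ben:2, Chen:2, Chioma:2, Dmitri:2, Fatima:1, Giulia:2, Ivy:2, Vikram:2, Zubin:2.
Sum = 2 + 2 + 2 + 2 + 2 + 2 + 2 + 1 + 2 + 2 + 2 + 2 = 23.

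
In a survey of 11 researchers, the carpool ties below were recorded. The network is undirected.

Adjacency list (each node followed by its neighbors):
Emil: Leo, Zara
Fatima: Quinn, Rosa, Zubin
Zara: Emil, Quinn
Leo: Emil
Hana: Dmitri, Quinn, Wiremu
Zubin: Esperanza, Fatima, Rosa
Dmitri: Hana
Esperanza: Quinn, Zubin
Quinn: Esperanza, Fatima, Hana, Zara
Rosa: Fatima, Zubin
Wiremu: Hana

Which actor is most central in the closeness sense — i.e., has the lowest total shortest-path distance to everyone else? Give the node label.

Quinn

Farness (sum of distances to all others) for each node — Dmitri:31, Emil:29, Esperanza:23, Fatima:22, Hana:22, Leo:38, Quinn:17, Rosa:29, Wiremu:31, Zara:22, Zubin:28.
The smallest farness is 17, for Quinn, so Quinn has the highest closeness.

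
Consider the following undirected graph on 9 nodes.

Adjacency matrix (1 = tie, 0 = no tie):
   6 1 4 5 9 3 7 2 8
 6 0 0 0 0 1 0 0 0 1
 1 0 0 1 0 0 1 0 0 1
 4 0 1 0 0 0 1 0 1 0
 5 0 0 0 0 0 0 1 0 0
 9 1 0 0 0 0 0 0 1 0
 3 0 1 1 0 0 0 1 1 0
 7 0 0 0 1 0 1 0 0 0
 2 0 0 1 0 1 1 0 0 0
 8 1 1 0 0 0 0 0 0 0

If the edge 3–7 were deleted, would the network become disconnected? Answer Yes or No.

Without the 3–7 edge there is no alternate route between 3 and 7, so the network disconnects. It is a bridge.

Yes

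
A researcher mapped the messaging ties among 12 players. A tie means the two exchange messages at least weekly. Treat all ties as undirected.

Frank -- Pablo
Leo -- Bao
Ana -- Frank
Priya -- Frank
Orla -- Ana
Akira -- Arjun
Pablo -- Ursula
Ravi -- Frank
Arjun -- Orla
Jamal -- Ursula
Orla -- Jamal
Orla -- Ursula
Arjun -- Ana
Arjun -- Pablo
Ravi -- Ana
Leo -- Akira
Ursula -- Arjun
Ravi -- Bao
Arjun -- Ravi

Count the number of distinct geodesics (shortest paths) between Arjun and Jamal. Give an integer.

2

The shortest distance is 2. The length-2 paths are: Arjun–Orla–Jamal; Arjun–Ursula–Jamal.
That gives 2 distinct shortest paths.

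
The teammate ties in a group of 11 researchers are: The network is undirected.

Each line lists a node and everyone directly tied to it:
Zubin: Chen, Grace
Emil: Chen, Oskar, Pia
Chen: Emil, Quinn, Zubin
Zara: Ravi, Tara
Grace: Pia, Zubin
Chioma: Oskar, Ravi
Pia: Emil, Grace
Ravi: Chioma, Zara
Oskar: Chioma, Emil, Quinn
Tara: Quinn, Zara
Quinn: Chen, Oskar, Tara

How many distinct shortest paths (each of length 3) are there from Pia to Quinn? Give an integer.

2

The shortest distance is 3. The length-3 paths are: Pia–Emil–Chen–Quinn; Pia–Emil–Oskar–Quinn.
That gives 2 distinct shortest paths.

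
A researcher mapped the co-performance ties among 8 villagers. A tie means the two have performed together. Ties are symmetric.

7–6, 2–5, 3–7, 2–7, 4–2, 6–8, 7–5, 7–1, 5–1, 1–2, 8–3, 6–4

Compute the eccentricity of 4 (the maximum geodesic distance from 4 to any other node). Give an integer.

Distances from 4: 1:2, 2:1, 3:3, 5:2, 6:1, 7:2, 8:2.
The largest is 3 (to 3), so the eccentricity of 4 is 3.

3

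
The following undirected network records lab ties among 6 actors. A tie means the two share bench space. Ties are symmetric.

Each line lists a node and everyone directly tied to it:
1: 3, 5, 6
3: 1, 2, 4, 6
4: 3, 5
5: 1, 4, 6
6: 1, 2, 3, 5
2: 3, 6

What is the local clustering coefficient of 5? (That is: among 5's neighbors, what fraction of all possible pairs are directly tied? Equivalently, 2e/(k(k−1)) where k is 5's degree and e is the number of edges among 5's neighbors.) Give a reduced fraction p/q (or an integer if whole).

5's neighbors: 1, 4, and 6 (k = 3).
Possible neighbor pairs: C(3,2) = 3. Edges among them: 1–6 → e = 1.
Clustering(5) = 1/3.

1/3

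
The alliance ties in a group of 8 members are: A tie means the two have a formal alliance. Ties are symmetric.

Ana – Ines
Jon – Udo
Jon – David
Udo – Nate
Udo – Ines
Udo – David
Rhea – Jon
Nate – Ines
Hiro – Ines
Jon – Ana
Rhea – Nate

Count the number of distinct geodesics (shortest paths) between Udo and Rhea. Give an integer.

2

The shortest distance is 2. The length-2 paths are: Udo–Jon–Rhea; Udo–Nate–Rhea.
That gives 2 distinct shortest paths.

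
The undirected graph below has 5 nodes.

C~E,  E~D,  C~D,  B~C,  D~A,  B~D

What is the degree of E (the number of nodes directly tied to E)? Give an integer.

2

E is directly tied to C and D. That is 2 neighbors, so the degree of E is 2.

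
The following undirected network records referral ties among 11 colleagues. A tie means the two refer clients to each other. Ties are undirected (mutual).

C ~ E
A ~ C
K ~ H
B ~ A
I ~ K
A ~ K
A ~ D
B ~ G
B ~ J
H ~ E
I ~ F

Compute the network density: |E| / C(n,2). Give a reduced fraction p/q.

There are 11 edges and 11 nodes, so the maximum possible is C(11,2) = 55.
Density = 11/55 = 1/5.

1/5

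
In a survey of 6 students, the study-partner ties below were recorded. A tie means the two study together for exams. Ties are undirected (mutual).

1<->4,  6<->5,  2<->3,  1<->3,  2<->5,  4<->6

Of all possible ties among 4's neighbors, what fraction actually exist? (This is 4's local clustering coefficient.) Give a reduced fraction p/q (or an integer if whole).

4's neighbors: 1 and 6 (k = 2).
Possible neighbor pairs: C(2,2) = 1. Edges among them: none → e = 0.
Clustering(4) = 0/1.

0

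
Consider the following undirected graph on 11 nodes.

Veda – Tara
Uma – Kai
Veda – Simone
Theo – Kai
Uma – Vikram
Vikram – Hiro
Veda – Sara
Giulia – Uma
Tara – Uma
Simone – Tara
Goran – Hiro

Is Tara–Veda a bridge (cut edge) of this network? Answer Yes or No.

No

Even without that edge, Tara still reaches Veda via Tara – Simone – Veda, so the network stays connected. Not a bridge.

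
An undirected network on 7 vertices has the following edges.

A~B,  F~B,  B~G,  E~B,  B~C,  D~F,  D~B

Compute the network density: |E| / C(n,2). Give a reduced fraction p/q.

There are 7 edges and 7 nodes, so the maximum possible is C(7,2) = 21.
Density = 7/21 = 1/3.

1/3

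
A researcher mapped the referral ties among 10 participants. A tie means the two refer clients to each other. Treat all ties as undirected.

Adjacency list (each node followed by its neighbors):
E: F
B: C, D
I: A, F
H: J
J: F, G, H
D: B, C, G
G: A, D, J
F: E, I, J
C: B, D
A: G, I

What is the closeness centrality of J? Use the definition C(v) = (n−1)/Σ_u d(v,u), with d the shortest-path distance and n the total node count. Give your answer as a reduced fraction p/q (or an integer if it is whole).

Distances from J: A:2, B:3, C:3, D:2, E:2, F:1, G:1, H:1, I:2. Sum = 17.
n = 10, so closeness = 9/17.

9/17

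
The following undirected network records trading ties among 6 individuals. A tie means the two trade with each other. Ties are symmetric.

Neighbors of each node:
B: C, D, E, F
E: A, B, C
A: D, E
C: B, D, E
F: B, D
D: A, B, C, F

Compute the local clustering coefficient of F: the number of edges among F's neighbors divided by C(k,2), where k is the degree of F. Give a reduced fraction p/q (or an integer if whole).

F's neighbors: B and D (k = 2).
Possible neighbor pairs: C(2,2) = 1. Edges among them: B–D → e = 1.
Clustering(F) = 1/1.

1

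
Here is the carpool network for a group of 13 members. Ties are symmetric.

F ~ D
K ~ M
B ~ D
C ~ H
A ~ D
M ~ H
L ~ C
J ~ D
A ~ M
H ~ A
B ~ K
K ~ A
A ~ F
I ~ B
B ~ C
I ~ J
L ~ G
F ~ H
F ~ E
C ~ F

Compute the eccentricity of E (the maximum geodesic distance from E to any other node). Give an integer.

4

Distances from E: A:2, B:3, C:2, D:2, F:1, G:4, H:2, I:4, J:3, K:3, L:3, M:3.
The largest is 4 (to G and I), so the eccentricity of E is 4.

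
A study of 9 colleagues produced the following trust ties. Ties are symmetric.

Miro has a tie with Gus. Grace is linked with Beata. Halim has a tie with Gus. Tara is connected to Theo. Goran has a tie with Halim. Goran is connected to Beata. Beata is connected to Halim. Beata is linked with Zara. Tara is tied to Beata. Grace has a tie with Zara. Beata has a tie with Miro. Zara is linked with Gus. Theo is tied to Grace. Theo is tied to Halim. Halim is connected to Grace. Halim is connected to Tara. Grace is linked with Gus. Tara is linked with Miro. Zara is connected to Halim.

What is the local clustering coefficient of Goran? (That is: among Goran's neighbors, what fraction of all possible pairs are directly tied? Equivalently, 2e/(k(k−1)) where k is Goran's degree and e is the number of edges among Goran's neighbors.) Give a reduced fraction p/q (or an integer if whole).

1

Goran's neighbors: Beata and Halim (k = 2).
Possible neighbor pairs: C(2,2) = 1. Edges among them: Beata–Halim → e = 1.
Clustering(Goran) = 1/1.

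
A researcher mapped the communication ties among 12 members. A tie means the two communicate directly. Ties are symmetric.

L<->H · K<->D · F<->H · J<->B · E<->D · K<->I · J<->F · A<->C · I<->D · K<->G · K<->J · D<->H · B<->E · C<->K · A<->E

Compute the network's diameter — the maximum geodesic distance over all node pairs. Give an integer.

Eccentricity of each node (its greatest distance to any other): A:4, B:4, C:4, D:2, E:3, F:4, G:4, H:3, I:3, J:3, K:3, L:4.
The maximum eccentricity is 4, realized for instance by the pair L–C via L – H – D – K – C. So the diameter is 4.

4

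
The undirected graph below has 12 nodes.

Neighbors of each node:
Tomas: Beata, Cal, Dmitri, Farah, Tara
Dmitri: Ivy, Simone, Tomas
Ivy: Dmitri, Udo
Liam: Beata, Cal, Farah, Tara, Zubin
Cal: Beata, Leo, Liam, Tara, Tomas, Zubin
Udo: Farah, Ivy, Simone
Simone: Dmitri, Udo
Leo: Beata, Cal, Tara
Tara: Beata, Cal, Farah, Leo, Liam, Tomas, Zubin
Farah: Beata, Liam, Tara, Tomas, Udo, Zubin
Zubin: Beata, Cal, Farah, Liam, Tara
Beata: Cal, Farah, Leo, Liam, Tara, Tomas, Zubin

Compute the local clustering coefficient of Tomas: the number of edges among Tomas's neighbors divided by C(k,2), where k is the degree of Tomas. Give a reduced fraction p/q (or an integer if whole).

1/2

Tomas's neighbors: Beata, Cal, Dmitri, Farah, and Tara (k = 5).
Possible neighbor pairs: C(5,2) = 10. Edges among them: Beata–Cal, Beata–Farah, Beata–Tara, Cal–Tara, Farah–Tara → e = 5.
Clustering(Tomas) = 5/10 = 1/2.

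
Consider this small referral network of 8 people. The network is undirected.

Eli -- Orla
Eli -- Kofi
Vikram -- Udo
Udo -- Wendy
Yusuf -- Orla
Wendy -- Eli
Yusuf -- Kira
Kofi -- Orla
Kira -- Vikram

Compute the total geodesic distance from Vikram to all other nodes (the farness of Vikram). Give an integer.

16

Distances from Vikram: Eli:3, Kira:1, Kofi:4, Orla:3, Udo:1, Wendy:2, Yusuf:2.
Sum = 3 + 1 + 4 + 3 + 1 + 2 + 2 = 16.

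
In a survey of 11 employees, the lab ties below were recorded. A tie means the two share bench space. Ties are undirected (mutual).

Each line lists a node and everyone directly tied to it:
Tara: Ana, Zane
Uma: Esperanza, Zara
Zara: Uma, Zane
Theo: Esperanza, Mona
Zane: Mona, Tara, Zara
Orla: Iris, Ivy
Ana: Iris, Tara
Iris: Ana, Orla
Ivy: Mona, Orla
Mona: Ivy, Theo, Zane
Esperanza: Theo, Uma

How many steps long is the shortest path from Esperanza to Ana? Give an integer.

5

One shortest route is Esperanza – Uma – Zara – Zane – Tara – Ana, which uses 5 edges, and at distance 4 from Esperanza we only reach {Orla, Tara}, which does not include Ana. So d(Esperanza,Ana) = 5.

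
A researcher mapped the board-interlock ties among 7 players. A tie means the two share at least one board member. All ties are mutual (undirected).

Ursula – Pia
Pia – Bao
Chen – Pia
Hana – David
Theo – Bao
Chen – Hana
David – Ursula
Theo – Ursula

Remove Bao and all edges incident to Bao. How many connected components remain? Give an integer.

1

Bao's neighbors (Pia and Theo) remain reachable from one another through other ties, so the rest of the network stays in one piece.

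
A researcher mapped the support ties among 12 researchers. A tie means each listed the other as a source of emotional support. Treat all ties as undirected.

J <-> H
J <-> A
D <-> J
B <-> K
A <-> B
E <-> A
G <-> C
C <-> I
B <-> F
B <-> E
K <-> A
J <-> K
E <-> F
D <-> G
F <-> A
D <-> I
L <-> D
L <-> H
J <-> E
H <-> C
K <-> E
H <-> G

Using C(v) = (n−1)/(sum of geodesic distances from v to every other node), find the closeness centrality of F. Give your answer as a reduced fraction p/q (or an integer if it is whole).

11/29

Distances from F: A:1, B:1, C:4, D:3, E:1, G:4, H:3, I:4, J:2, K:2, L:4. Sum = 29.
n = 12, so closeness = 11/29.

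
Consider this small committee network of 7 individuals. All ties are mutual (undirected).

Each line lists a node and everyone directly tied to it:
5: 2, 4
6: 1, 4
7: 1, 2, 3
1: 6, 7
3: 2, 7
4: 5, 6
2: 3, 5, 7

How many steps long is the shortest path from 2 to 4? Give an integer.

2

One shortest route is 2 – 5 – 4, which uses 2 edges, and 2 and 4 are not directly tied, so nothing shorter exists. So d(2,4) = 2.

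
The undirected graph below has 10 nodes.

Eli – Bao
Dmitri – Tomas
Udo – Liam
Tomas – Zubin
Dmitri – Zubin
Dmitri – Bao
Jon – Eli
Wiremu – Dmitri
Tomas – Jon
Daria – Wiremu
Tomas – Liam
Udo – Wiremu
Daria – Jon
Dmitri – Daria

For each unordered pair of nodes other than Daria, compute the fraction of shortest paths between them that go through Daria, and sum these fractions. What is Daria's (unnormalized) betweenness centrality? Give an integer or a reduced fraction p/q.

Pairs whose geodesics pass through Daria — Dmitri–Jon: 1/2; Eli–Wiremu: 1/2; Eli–Udo: 1/3; Jon–Wiremu: 1; Jon–Udo: 1/2.
All other pairs contribute 0.
Summing the contributions gives betweenness(Daria) = 17/6.

17/6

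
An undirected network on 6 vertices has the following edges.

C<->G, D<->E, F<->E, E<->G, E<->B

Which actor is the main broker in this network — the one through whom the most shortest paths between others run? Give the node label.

E

Unnormalized betweenness of each node: B:0, C:0, D:0, E:9, F:0, G:4.
E has the largest value, 9, making it the main broker — the node through which the most shortest paths run.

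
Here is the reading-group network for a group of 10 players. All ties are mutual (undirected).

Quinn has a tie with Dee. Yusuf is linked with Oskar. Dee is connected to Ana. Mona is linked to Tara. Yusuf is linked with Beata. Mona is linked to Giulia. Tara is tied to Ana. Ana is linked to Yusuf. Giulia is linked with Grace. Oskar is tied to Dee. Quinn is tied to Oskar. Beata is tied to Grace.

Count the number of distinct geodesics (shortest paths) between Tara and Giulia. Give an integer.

The shortest distance is 2, and the only length-2 path is Tara–Mona–Giulia. So there is exactly 1 shortest path.

1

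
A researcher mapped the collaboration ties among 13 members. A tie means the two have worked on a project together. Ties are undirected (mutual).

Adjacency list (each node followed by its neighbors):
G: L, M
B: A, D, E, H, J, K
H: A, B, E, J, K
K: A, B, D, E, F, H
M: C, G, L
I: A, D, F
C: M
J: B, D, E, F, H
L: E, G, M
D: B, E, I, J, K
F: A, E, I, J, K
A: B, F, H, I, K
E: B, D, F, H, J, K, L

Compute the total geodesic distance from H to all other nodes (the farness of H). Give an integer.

23

Distances from H: A:1, B:1, C:4, D:2, E:1, F:2, G:3, I:2, J:1, K:1, L:2, M:3.
Sum = 1 + 1 + 4 + 2 + 1 + 2 + 3 + 2 + 1 + 1 + 2 + 3 = 23.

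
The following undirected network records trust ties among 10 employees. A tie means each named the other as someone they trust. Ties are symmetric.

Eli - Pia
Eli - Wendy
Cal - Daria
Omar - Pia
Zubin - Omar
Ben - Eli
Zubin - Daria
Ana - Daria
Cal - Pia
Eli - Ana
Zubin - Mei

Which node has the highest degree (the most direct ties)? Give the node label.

Degrees — Ana:2, Ben:1, Cal:2, Daria:3, Eli:4, Mei:1, Omar:2, Pia:3, Wendy:1, Zubin:3.
The maximum is 4, attained only by Eli.

Eli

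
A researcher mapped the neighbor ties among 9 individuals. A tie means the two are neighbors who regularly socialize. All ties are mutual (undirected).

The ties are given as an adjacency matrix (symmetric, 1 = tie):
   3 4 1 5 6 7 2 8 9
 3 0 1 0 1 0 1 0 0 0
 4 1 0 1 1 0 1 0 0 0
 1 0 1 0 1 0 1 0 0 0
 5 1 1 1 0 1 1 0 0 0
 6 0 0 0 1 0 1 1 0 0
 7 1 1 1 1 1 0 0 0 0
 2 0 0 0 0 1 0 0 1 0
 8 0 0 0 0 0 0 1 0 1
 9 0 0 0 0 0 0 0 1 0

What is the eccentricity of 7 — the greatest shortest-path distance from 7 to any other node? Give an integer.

Distances from 7: 1:1, 2:2, 3:1, 4:1, 5:1, 6:1, 8:3, 9:4.
The largest is 4 (to 9), so the eccentricity of 7 is 4.

4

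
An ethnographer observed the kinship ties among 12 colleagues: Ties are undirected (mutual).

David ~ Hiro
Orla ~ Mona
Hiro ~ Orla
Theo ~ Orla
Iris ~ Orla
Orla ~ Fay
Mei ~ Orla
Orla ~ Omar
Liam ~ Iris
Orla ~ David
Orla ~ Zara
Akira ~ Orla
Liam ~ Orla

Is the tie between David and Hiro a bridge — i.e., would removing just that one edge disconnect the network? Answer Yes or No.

Even without that edge, David still reaches Hiro via David – Orla – Hiro, so the network stays connected. Not a bridge.

No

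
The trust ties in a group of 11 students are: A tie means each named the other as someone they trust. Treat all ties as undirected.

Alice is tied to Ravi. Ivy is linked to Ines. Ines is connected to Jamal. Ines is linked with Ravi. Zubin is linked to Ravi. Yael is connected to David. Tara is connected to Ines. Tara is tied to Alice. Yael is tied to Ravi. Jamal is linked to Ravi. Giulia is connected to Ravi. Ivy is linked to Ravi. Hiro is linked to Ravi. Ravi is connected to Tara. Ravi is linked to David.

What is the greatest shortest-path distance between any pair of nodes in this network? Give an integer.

Eccentricity of each node (its greatest distance to any other): Alice:2, David:2, Giulia:2, Hiro:2, Ines:2, Ivy:2, Jamal:2, Ravi:1, Tara:2, Yael:2, Zubin:2.
The maximum eccentricity is 2, realized for instance by the pair Tara–Jamal via Tara – Ravi – Jamal. So the diameter is 2.

2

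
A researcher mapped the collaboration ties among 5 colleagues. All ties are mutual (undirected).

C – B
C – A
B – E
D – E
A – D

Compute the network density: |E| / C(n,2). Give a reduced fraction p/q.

There are 5 edges and 5 nodes, so the maximum possible is C(5,2) = 10.
Density = 5/10 = 1/2.

1/2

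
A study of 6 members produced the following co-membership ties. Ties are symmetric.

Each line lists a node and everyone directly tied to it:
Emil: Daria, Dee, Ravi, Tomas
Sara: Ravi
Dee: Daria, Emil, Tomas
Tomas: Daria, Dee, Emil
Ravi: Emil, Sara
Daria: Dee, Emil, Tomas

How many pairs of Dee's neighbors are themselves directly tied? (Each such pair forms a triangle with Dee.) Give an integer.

3

Dee's neighbors: Daria, Emil, and Tomas.
Neighbor pairs that are themselves tied: Dee–Daria–Emil; Dee–Daria–Tomas; Dee–Emil–Tomas. Each forms one triangle with Dee, for 3 in total.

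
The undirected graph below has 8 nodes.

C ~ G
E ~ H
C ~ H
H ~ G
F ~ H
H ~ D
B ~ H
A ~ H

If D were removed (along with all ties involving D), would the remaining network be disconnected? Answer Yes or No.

Even without D, every remaining node can still reach every other (the residual graph is connected), so D is not a cut vertex.

No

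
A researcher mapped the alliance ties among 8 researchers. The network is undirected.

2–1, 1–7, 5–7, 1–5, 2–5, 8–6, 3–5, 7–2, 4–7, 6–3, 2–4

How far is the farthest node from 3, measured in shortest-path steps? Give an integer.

3

Distances from 3: 1:2, 2:2, 4:3, 5:1, 6:1, 7:2, 8:2.
The largest is 3 (to 4), so the eccentricity of 3 is 3.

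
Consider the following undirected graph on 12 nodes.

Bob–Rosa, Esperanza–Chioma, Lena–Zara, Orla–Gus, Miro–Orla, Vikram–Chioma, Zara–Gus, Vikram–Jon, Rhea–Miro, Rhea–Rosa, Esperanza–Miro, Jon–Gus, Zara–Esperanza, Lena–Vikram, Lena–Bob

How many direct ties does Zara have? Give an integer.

3

Zara is directly tied to Esperanza, Gus, and Lena. That is 3 neighbors, so the degree of Zara is 3.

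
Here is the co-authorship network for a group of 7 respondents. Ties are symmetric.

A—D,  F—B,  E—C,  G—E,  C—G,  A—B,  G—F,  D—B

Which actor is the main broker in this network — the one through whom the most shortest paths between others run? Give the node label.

Unnormalized betweenness of each node: A:0, B:8, C:0, D:0, E:0, F:9, G:8.
F has the largest value, 9, making it the main broker — the node through which the most shortest paths run.

F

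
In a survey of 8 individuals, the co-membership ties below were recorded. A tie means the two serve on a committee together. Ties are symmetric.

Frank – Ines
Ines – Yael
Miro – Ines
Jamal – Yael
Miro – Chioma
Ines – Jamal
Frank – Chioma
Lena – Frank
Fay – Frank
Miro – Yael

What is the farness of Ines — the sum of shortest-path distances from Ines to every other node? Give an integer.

10

Distances from Ines: Chioma:2, Fay:2, Frank:1, Jamal:1, Lena:2, Miro:1, Yael:1.
Sum = 2 + 2 + 1 + 1 + 2 + 1 + 1 = 10.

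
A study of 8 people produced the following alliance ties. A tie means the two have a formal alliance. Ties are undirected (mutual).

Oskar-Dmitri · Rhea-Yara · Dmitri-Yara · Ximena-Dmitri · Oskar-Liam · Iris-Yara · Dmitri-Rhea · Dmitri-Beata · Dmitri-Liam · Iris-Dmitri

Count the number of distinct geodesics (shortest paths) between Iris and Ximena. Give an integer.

The shortest distance is 2, and the only length-2 path is Iris–Dmitri–Ximena. So there is exactly 1 shortest path.

1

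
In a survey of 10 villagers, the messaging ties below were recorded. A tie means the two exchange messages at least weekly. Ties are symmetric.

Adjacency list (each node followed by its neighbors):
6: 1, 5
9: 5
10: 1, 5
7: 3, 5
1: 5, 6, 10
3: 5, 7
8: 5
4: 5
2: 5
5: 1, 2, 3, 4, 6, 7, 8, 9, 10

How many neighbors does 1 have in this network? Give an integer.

1 is directly tied to 5, 6, and 10. That is 3 neighbors, so the degree of 1 is 3.

3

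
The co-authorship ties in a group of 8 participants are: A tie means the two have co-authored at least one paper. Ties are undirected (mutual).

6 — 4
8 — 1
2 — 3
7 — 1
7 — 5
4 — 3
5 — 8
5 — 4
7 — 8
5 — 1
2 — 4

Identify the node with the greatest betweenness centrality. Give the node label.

Unnormalized betweenness of each node: 1:0, 2:0, 3:0, 4:14, 5:12, 6:0, 7:0, 8:0.
4 has the largest value, 14, making it the main broker — the node through which the most shortest paths run.

4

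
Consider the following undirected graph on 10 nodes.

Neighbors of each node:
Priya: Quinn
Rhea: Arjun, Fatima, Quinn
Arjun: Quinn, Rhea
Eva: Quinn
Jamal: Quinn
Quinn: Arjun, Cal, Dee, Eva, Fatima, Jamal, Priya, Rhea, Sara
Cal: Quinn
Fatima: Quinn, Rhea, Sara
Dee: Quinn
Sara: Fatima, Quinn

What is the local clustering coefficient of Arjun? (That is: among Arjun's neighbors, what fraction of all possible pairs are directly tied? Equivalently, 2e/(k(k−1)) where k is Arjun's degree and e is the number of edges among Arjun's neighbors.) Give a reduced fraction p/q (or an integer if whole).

Arjun's neighbors: Quinn and Rhea (k = 2).
Possible neighbor pairs: C(2,2) = 1. Edges among them: Quinn–Rhea → e = 1.
Clustering(Arjun) = 1/1.

1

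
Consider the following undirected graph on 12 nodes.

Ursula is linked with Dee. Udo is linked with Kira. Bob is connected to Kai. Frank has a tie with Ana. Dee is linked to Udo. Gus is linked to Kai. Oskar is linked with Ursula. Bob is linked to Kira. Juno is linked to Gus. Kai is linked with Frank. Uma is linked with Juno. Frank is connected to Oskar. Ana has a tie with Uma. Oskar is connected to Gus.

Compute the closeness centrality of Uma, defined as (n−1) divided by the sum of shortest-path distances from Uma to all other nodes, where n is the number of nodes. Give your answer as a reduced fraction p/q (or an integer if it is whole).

Distances from Uma: Ana:1, Bob:4, Dee:5, Frank:2, Gus:2, Juno:1, Kai:3, Kira:5, Oskar:3, Udo:6, Ursula:4. Sum = 36.
n = 12, so closeness = 11/36.

11/36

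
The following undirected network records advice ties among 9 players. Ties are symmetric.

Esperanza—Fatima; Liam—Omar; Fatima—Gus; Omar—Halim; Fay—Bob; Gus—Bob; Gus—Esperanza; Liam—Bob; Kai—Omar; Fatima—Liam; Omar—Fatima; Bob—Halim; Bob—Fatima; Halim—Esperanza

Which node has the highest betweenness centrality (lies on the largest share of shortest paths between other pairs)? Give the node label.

Bob

Unnormalized betweenness of each node: Bob:53/6, Esperanza:5/6, Fatima:13/2, Fay:0, Gus:2/3, Halim:3, Kai:0, Liam:4/3, Omar:47/6.
Bob has the largest value, 53/6, making it the main broker — the node through which the most shortest paths run.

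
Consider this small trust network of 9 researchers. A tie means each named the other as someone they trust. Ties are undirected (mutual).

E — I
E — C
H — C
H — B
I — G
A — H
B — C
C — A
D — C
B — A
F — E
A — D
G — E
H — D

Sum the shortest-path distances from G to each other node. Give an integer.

18

Distances from G: A:3, B:3, C:2, D:3, E:1, F:2, H:3, I:1.
Sum = 3 + 3 + 2 + 3 + 1 + 2 + 3 + 1 = 18.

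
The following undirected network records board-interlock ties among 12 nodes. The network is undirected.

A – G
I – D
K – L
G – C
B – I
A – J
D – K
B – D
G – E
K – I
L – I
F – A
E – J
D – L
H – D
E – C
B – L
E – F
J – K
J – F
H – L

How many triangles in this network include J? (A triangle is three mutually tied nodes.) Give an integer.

J's neighbors: A, E, F, and K.
Neighbor pairs that are themselves tied: J–A–F; J–E–F. Each forms one triangle with J, for 2 in total.

2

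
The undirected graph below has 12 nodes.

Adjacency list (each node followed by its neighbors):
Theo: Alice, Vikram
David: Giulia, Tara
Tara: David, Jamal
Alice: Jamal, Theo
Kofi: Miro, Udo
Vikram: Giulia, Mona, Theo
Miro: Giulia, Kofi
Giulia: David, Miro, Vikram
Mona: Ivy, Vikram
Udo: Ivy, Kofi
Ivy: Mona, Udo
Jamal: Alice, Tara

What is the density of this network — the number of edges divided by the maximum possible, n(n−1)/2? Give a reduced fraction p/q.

13/66

There are 13 edges and 12 nodes, so the maximum possible is C(12,2) = 66.
Density = 13/66.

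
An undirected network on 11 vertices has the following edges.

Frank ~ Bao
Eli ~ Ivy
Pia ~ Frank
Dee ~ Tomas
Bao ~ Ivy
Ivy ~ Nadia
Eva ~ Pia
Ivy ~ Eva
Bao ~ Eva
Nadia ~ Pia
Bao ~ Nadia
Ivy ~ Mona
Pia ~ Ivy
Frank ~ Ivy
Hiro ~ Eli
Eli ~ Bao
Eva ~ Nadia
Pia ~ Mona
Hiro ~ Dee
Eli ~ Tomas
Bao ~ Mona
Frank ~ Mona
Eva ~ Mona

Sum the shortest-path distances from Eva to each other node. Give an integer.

Distances from Eva: Bao:1, Dee:4, Eli:2, Frank:2, Hiro:3, Ivy:1, Mona:1, Nadia:1, Pia:1, Tomas:3.
Sum = 1 + 4 + 2 + 2 + 3 + 1 + 1 + 1 + 1 + 3 = 19.

19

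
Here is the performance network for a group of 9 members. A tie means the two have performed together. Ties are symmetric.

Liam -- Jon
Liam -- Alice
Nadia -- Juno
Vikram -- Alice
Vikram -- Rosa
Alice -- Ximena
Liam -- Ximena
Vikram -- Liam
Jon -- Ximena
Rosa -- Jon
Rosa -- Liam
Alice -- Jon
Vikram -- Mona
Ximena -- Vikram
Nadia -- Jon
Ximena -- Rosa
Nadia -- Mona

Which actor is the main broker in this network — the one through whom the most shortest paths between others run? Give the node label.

Unnormalized betweenness of each node: Alice:1/4, Jon:33/4, Juno:0, Liam:1/2, Mona:2, Nadia:8, Rosa:1/4, Vikram:17/4, Ximena:1/2.
Jon has the largest value, 33/4, making it the main broker — the node through which the most shortest paths run.

Jon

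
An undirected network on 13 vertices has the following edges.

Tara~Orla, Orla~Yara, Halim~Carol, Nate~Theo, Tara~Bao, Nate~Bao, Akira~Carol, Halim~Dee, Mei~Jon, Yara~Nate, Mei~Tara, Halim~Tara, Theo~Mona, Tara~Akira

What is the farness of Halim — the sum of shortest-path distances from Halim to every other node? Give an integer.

29

Distances from Halim: Akira:2, Bao:2, Carol:1, Dee:1, Jon:3, Mei:2, Mona:5, Nate:3, Orla:2, Tara:1, Theo:4, Yara:3.
Sum = 2 + 2 + 1 + 1 + 3 + 2 + 5 + 3 + 2 + 1 + 4 + 3 = 29.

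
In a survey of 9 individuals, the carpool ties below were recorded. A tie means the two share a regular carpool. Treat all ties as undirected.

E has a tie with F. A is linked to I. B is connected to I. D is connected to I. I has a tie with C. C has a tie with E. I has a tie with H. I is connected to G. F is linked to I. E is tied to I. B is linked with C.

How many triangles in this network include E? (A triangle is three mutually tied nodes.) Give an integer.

E's neighbors: C, F, and I.
Neighbor pairs that are themselves tied: E–C–I; E–F–I. Each forms one triangle with E, for 2 in total.

2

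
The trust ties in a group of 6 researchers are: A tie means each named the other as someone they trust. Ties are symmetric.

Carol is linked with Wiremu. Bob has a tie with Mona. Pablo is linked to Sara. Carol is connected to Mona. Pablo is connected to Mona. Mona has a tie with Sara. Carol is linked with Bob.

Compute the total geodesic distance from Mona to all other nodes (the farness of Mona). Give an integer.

Distances from Mona: Bob:1, Carol:1, Pablo:1, Sara:1, Wiremu:2.
Sum = 1 + 1 + 1 + 1 + 2 = 6.

6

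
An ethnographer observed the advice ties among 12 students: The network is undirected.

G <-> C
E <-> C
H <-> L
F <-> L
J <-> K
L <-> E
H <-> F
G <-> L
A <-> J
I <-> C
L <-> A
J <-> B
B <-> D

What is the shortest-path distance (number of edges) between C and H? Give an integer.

One shortest route is C – G – L – H, which uses 3 edges, and at distance 2 from C we only reach {L}, which does not include H. So d(C,H) = 3.

3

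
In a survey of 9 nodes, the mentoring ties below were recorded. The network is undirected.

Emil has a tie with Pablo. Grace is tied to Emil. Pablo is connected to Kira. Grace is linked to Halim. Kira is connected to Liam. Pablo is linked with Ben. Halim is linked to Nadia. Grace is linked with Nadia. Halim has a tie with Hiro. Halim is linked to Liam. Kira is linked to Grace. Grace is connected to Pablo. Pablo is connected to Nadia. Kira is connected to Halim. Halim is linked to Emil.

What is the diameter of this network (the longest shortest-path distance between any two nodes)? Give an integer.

4

Eccentricity of each node (its greatest distance to any other): Ben:4, Emil:2, Grace:2, Halim:3, Hiro:4, Kira:2, Liam:3, Nadia:2, Pablo:3.
The maximum eccentricity is 4, realized for instance by the pair Hiro–Ben via Hiro – Halim – Emil – Pablo – Ben. So the diameter is 4.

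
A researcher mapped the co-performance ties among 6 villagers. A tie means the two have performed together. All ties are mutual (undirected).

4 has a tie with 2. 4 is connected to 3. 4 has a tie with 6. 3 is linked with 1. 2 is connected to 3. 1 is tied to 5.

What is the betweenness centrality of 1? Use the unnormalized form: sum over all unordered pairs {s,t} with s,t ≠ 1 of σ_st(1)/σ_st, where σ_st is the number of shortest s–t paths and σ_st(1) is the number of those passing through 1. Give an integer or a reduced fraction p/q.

4

Pairs whose geodesics pass through 1 — 3–5: 1; 4–5: 1; 2–5: 1; 6–5: 1.
All other pairs contribute 0.
Summing the contributions gives betweenness(1) = 4.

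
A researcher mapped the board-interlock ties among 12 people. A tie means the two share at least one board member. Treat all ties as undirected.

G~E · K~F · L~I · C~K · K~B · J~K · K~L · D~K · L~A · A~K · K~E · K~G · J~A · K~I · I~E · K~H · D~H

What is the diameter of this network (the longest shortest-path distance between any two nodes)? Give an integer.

2

Eccentricity of each node (its greatest distance to any other): A:2, B:2, C:2, D:2, E:2, F:2, G:2, H:2, I:2, J:2, K:1, L:2.
The maximum eccentricity is 2, realized for instance by the pair J–D via J – K – D. So the diameter is 2.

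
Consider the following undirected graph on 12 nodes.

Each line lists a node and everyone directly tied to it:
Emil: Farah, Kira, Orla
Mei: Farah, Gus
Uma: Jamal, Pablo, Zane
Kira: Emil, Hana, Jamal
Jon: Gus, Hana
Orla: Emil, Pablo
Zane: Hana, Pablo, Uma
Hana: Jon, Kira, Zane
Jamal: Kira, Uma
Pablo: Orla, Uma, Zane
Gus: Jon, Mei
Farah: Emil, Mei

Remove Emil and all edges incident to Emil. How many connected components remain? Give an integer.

Emil's neighbors (Farah, Kira, and Orla) remain reachable from one another through other ties, so the rest of the network stays in one piece.

1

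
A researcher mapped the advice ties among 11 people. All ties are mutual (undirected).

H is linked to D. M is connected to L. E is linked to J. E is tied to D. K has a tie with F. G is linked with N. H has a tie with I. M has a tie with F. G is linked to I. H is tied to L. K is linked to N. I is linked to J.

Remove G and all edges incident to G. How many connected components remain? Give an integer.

G's neighbors (I and N) remain reachable from one another through other ties, so the rest of the network stays in one piece.

1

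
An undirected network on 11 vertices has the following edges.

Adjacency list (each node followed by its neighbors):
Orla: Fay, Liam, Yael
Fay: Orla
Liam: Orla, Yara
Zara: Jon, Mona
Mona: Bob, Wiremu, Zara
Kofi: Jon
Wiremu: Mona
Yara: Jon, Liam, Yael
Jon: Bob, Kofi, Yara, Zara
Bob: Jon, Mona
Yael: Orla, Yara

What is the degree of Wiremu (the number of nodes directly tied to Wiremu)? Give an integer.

Wiremu is directly tied to Mona. That is 1 neighbor, so the degree of Wiremu is 1.

1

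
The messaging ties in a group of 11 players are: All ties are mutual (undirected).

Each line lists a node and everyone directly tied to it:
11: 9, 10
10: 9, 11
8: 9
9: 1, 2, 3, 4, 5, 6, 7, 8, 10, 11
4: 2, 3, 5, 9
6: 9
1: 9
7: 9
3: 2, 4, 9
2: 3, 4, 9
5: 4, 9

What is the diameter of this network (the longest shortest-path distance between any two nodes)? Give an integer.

2

Eccentricity of each node (its greatest distance to any other): 1:2, 2:2, 3:2, 4:2, 5:2, 6:2, 7:2, 8:2, 9:1, 10:2, 11:2.
The maximum eccentricity is 2, realized for instance by the pair 3–10 via 3 – 9 – 10. So the diameter is 2.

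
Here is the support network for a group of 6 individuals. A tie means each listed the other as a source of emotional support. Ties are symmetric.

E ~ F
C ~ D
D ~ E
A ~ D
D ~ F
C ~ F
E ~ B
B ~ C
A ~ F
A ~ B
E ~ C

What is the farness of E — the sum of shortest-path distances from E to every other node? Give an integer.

6

Distances from E: A:2, B:1, C:1, D:1, F:1.
Sum = 2 + 1 + 1 + 1 + 1 = 6.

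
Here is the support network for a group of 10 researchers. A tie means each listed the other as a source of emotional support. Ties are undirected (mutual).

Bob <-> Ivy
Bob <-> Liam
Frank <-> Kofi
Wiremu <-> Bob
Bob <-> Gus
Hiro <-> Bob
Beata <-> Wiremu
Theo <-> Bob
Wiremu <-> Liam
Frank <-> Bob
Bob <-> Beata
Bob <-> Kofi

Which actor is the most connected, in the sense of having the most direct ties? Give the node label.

Degrees — Beata:2, Bob:9, Frank:2, Gus:1, Hiro:1, Ivy:1, Kofi:2, Liam:2, Theo:1, Wiremu:3.
The maximum is 9, attained only by Bob.

Bob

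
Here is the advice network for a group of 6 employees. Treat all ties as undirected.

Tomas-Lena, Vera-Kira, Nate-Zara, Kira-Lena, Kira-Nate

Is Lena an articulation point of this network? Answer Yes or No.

Yes

Removing Lena leaves {Kira, Nate, Vera, and Zara} with no path to {Tomas}, so the network splits into 2 components. Lena is a cut vertex.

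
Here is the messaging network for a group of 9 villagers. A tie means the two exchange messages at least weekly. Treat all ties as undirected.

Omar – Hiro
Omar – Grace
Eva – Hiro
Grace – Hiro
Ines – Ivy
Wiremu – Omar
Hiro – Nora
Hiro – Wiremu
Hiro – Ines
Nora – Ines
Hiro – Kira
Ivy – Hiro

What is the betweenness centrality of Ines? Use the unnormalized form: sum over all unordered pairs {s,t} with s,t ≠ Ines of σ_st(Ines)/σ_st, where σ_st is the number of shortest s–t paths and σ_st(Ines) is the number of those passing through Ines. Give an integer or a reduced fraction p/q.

Pairs whose geodesics pass through Ines — Nora–Ivy: 1/2.
All other pairs contribute 0.
Summing the contributions gives betweenness(Ines) = 1/2.

1/2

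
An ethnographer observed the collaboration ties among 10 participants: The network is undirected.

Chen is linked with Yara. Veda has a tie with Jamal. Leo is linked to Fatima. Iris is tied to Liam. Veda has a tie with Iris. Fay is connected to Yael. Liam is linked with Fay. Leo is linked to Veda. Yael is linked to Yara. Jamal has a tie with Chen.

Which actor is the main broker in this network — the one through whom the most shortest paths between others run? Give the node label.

Veda

Unnormalized betweenness of each node: Chen:15/2, Fatima:0, Fay:11/2, Iris:19/2, Jamal:19/2, Leo:8, Liam:15/2, Veda:37/2, Yael:9/2, Yara:11/2.
Veda has the largest value, 37/2, making it the main broker — the node through which the most shortest paths run.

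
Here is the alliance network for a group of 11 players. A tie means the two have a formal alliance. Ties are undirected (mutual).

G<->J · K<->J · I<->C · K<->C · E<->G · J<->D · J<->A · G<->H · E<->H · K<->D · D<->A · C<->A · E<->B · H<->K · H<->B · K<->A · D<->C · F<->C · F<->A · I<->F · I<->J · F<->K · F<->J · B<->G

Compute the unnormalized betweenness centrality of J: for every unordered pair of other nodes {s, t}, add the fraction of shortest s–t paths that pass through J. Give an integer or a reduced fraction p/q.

49/4

Pairs whose geodesics pass through J — G–I: 1; G–K: 1/2; G–D: 1; G–A: 1; G–F: 1; G–C: 5/6; H–I: 2/4; E–I: 1; E–D: 1/2; E–A: 1/2; E–F: 1/2; B–I: 1; B–D: 1/2; B–A: 1/2 … (+5 more pairs).
All other pairs contribute 0.
Summing the contributions gives betweenness(J) = 49/4.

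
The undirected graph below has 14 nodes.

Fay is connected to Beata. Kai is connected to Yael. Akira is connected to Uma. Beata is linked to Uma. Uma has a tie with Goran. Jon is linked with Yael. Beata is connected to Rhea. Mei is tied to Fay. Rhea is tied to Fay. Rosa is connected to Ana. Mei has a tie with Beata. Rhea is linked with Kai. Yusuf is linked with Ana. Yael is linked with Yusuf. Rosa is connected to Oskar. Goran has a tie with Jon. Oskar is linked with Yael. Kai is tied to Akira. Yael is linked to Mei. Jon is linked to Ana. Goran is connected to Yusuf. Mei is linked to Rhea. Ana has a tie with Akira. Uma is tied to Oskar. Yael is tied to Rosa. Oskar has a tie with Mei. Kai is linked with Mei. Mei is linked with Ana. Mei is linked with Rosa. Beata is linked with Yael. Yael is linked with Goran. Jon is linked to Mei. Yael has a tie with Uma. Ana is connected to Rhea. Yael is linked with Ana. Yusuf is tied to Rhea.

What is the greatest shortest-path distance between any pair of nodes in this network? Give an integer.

Eccentricity of each node (its greatest distance to any other): Akira:3, Ana:2, Beata:2, Fay:3, Goran:3, Jon:2, Kai:2, Mei:2, Oskar:2, Rhea:2, Rosa:2, Uma:2, Yael:2, Yusuf:2.
The maximum eccentricity is 3, realized for instance by the pair Fay–Akira via Fay – Beata – Uma – Akira. So the diameter is 3.

3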